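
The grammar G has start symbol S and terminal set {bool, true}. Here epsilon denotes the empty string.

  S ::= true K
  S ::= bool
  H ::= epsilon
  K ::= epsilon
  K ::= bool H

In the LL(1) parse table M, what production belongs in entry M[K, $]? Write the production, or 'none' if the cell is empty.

K ::= epsilon

FIRST(S) = {bool, true}
FIRST(H) = {epsilon}
FIRST(K) = {epsilon, bool}
FOLLOW(S) includes $ since S is the start symbol.
FOLLOW(S): S appears on no right-hand side. Thus FOLLOW(S) = {$}.
FOLLOW(K): in S::=true K, the suffix after K is empty, so FOLLOW(K) ⊇ FOLLOW(S) = {$}. Thus FOLLOW(K) = {$}.
For K ::= epsilon: FIRST(epsilon) = {epsilon}, so it goes in M[K, t] for t ∈ {}; since epsilon ∈ FIRST, also for every t ∈ FOLLOW(K) = {$}.
For K ::= bool H: FIRST(bool H) = {bool}, so it goes in M[K, t] for t ∈ {bool}.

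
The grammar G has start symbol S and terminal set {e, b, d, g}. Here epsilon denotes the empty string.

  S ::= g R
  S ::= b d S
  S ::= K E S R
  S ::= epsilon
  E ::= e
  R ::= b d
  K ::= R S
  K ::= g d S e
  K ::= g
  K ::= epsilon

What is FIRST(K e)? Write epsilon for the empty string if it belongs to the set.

{b, e, g}

FIRST(E): from E::=e we get {e}. So FIRST(E) = {e}.
FIRST(R): from R::=b d we get {b}. So FIRST(R) = {b}.
FIRST(K): from K::=R S we get {b}; from K::=g d S e we get {g}; from K::=g we get {g}; from K::=epsilon we get {epsilon}. So FIRST(K) = {epsilon, b, g}.
FIRST(S): from S::=g R we get {g}; from S::=b d S we get {b}; from S::=K E S R we get {b, e, g}; from S::=epsilon we get {epsilon}. So FIRST(S) = {epsilon, b, e, g}.
FIRST(K e): take FIRST of each symbol in turn, carrying on past any symbol whose FIRST contains epsilon; result {b, e, g}.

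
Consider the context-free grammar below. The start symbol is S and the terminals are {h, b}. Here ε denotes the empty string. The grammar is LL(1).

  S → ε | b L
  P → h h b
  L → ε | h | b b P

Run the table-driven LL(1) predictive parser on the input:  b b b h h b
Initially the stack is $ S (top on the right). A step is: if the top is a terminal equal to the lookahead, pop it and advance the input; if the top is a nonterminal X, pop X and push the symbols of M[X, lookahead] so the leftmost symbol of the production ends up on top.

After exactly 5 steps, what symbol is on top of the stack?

P

step 1: stack=$ S  input=b b b h h b $  — expand S → b L
step 2: stack=$ L b  input=b b b h h b $  — match b
step 3: stack=$ L  input=b b h h b $  — expand L → b b P
step 4: stack=$ P b b  input=b b h h b $  — match b
step 5: stack=$ P b  input=b h h b $  — match b
Stack after step 5: $ P (top = P).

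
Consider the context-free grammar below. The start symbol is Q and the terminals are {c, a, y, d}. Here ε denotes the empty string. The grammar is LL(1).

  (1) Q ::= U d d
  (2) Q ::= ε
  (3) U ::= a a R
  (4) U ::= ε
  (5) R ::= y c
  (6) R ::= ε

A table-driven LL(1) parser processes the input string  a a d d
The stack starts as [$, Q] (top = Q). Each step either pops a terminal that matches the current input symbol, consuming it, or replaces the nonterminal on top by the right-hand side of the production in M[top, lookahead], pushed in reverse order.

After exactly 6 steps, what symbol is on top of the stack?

d

step 1: stack=$ Q  input=a a d d $  — expand Q ::= U d d
step 2: stack=$ d d U  input=a a d d $  — expand U ::= a a R
step 3: stack=$ d d R a a  input=a a d d $  — match a
step 4: stack=$ d d R a  input=a d d $  — match a
step 5: stack=$ d d R  input=d d $  — expand R ::= ε
step 6: stack=$ d d  input=d d $  — match d
Stack after step 6: $ d (top = d).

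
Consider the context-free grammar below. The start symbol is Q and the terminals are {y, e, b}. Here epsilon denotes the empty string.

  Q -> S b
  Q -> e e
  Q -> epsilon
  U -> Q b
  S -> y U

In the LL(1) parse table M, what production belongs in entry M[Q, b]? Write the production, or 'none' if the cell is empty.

Q -> epsilon

FIRST(S) = {y}
FIRST(Q) = {epsilon, e, y}  (via S b)
FIRST(U) = {b, e, y}  (via Q b)
FOLLOW(Q) includes $ since Q is the start symbol.
FOLLOW(Q): in U->Q b, Q is followed by b with FIRST {b}. Thus FOLLOW(Q) = {$, b}.
For Q -> S b: FIRST(S b) = {y}, so it goes in M[Q, t] for t ∈ {y}.
For Q -> e e: FIRST(e e) = {e}, so it goes in M[Q, t] for t ∈ {e}.
For Q -> epsilon: FIRST(epsilon) = {epsilon}, so it goes in M[Q, t] for t ∈ {}; since epsilon ∈ FIRST, also for every t ∈ FOLLOW(Q) = {$, b}.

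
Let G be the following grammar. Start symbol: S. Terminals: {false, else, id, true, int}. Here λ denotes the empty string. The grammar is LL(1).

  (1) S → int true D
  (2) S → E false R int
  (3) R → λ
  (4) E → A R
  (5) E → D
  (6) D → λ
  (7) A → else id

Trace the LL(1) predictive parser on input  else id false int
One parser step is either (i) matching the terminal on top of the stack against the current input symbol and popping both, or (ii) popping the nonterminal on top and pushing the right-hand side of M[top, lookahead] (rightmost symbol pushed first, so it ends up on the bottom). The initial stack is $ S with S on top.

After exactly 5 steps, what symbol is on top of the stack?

     Stack                    Input                Action
  1  $ S                      else id false int $  expand S → E false R int
  2  $ int R false E          else id false int $  expand E → A R
  3  $ int R false R A        else id false int $  expand A → else id
  4  $ int R false R id else  else id false int $  match else
  5  $ int R false R id       id false int $       match id
Stack after step 5: $ int R false R (top = R).

R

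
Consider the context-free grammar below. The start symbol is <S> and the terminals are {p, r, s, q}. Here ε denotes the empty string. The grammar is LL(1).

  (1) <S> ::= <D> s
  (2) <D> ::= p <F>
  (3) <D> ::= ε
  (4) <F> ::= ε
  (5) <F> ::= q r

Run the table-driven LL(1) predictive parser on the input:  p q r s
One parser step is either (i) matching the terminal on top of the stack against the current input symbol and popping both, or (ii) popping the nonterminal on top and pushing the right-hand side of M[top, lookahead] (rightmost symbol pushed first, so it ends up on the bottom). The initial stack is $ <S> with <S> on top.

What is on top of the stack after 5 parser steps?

r

step 1: stack=$ <S>  input=p q r s $  — expand <S> ::= <D> s
step 2: stack=$ s <D>  input=p q r s $  — expand <D> ::= p <F>
step 3: stack=$ s <F> p  input=p q r s $  — match p
step 4: stack=$ s <F>  input=q r s $  — expand <F> ::= q r
step 5: stack=$ s r q  input=q r s $  — match q
Stack after step 5: $ s r (top = r).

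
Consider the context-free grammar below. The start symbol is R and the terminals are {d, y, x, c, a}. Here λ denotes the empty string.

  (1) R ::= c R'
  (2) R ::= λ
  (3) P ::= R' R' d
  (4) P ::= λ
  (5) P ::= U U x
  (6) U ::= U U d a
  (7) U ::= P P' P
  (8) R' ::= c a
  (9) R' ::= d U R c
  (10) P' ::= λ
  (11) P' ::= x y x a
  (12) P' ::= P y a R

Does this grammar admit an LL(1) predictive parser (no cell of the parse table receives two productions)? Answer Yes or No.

No

FIRST(R) = {λ, c}
FIRST(P) = {λ, c, d, x, y}
FIRST(U) = {λ, c, d, x, y}
FIRST(R') = {c, d}
FIRST(P') = {λ, c, d, x, y}
FOLLOW(R) = {$, c, d, x, y}
FOLLOW(P) = {c, d, x, y}
FOLLOW(U) = {c, d, x, y}
FOLLOW(R') = {$, c, d, x, y}
FOLLOW(P') = {c, d, x, y}
Cell M[P, c] receives both P ::= R' R' d and P ::= λ and P ::= U U x — the grammar is not LL(1).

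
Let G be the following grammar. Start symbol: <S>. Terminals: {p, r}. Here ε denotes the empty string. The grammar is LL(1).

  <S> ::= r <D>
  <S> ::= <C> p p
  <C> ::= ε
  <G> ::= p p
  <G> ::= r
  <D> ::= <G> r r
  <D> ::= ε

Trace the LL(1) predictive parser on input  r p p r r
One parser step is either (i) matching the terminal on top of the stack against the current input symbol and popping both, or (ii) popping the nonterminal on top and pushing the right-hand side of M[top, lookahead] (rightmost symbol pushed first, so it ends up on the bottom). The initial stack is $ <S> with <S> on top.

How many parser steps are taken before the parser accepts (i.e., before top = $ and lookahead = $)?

     Stack      Input        Action
  1  $ <S>      r p p r r $  expand <S> ::= r <D>
  2  $ <D> r    r p p r r $  match r
  3  $ <D>      p p r r $    expand <D> ::= <G> r r
  4  $ r r <G>  p p r r $    expand <G> ::= p p
  5  $ r r p p  p p r r $    match p
  6  $ r r p    p r r $      match p
  7  $ r r      r r $        match r
  8  $ r        r $          match r
Accept reached after 8 steps.

8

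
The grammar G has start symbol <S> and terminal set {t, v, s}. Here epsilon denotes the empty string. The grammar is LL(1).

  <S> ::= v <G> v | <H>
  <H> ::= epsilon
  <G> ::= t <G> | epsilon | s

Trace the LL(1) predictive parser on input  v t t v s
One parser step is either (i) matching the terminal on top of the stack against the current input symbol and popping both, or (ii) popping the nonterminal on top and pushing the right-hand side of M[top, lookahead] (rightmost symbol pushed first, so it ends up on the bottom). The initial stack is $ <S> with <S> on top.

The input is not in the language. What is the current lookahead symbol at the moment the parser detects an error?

step 1: stack=$ <S>  input=v t t v s $  — expand <S> ::= v <G> v
step 2: stack=$ v <G> v  input=v t t v s $  — match v
step 3: stack=$ v <G>  input=t t v s $  — expand <G> ::= t <G>
step 4: stack=$ v <G> t  input=t t v s $  — match t
step 5: stack=$ v <G>  input=t v s $  — expand <G> ::= t <G>
step 6: stack=$ v <G> t  input=t v s $  — match t
step 7: stack=$ v <G>  input=v s $  — expand <G> ::= epsilon
step 8: stack=$ v  input=v s $  — match v
step 9: stack=$  input=s $  — error: stack empty but input remains

s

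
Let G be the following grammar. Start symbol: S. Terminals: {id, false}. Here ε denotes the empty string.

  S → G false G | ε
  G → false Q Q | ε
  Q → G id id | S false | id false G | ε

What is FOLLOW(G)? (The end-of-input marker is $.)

{$, false, id}

FIRST(G): from G→false Q Q we get {false}; from G→ε we get {ε}. So FIRST(G) = {ε, false}.
FIRST(S): from S→G false G we get {false}; from S→ε we get {ε}. So FIRST(S) = {ε, false}.
FIRST(Q): from Q→G id id we get {false, id}; from Q→S false we get {false}; from Q→id false G we get {id}; from Q→ε we get {ε}. So FIRST(Q) = {ε, false, id}.
FOLLOW(S) includes $ since S is the start symbol.
FOLLOW(S): in Q→S false, S is followed by false with FIRST {false}. Thus FOLLOW(S) = {$, false}.
FOLLOW(G): in S→G false G (occurrence 1), G is followed by false G with FIRST {false}; in S→G false G (occurrence 2), the suffix after G is empty, so FOLLOW(G) ⊇ FOLLOW(S) = {$, false}; in Q→G id id, G is followed by id id with FIRST {id}; in Q→id false G, the suffix after G is empty, so FOLLOW(G) ⊇ FOLLOW(Q) = {$, false, id}. Thus FOLLOW(G) = {$, false, id}.
FOLLOW(Q): in G→false Q Q (occurrence 1), Q is followed by Q with FIRST {ε, false, id}; in G→false Q Q (occurrence 1), the suffix after Q is nullable, so FOLLOW(Q) ⊇ FOLLOW(G) = {$, false, id}; in G→false Q Q (occurrence 2), the suffix after Q is empty, so FOLLOW(Q) ⊇ FOLLOW(G) = {$, false, id}. Thus FOLLOW(Q) = {$, false, id}.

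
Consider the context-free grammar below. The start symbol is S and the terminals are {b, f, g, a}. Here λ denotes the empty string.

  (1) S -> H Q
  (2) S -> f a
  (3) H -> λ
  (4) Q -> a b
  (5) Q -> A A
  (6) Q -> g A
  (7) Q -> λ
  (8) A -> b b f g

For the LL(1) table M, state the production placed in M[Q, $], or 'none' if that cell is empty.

FIRST(H) = {λ}
FIRST(A) = {b}
FIRST(Q) = {λ, a, b, g}  (via A A)
FIRST(S) = {λ, a, b, f, g}  (via H Q)
FOLLOW(S) includes $ since S is the start symbol.
FOLLOW(S): S appears on no right-hand side. Thus FOLLOW(S) = {$}.
FOLLOW(Q): in S->H Q, the suffix after Q is empty, so FOLLOW(Q) ⊇ FOLLOW(S) = {$}. Thus FOLLOW(Q) = {$}.
For Q -> a b: FIRST(a b) = {a}, so it goes in M[Q, t] for t ∈ {a}.
For Q -> A A: FIRST(A A) = {b}, so it goes in M[Q, t] for t ∈ {b}.
For Q -> g A: FIRST(g A) = {g}, so it goes in M[Q, t] for t ∈ {g}.
For Q -> λ: FIRST(λ) = {λ}, so it goes in M[Q, t] for t ∈ {}; since λ ∈ FIRST, also for every t ∈ FOLLOW(Q) = {$}.

Q -> λ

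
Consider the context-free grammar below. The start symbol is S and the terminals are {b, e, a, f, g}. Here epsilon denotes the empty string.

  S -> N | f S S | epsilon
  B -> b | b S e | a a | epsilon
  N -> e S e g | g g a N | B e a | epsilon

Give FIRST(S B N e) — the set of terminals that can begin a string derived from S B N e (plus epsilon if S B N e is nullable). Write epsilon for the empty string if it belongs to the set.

{a, b, e, f, g}

FIRST(B): from B->b we get {b}; from B->b S e we get {b}; from B->a a we get {a}; from B->epsilon we get {epsilon}. So FIRST(B) = {epsilon, a, b}.
FIRST(N): from N->e S e g we get {e}; from N->g g a N we get {g}; from N->B e a we get {a, b, e}; from N->epsilon we get {epsilon}. So FIRST(N) = {epsilon, a, b, e, g}.
FIRST(S): from S->N we get {epsilon, a, b, e, g}; from S->f S S we get {f}; from S->epsilon we get {epsilon}. So FIRST(S) = {epsilon, a, b, e, f, g}.
FIRST(S B N e): take FIRST of each symbol in turn, carrying on past any symbol whose FIRST contains epsilon; result {a, b, e, f, g}.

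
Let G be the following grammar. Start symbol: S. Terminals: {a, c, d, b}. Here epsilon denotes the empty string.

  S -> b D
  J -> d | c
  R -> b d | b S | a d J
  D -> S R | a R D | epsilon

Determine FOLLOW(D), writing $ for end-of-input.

FIRST(S) = {b}
FIRST(J) = {c, d}
FIRST(R) = {a, b}
FIRST(D) = {epsilon, a, b}  (via S R)
FOLLOW(S) includes $ since S is the start symbol.
FOLLOW(S): in R->b S, the suffix after S is empty, so FOLLOW(S) ⊇ FOLLOW(R) = {$, a, b}; in D->S R, S is followed by R with FIRST {a, b}. Thus FOLLOW(S) = {$, a, b}.
FOLLOW(D): in S->b D, the suffix after D is empty, so FOLLOW(D) ⊇ FOLLOW(S) = {$, a, b}; in D->a R D, the suffix after D is empty (adds nothing new). Thus FOLLOW(D) = {$, a, b}.
FOLLOW(R): in D->S R, the suffix after R is empty, so FOLLOW(R) ⊇ FOLLOW(D) = {$, a, b}; in D->a R D, R is followed by D with FIRST {epsilon, a, b}; in D->a R D, the suffix after R is nullable, so FOLLOW(R) ⊇ FOLLOW(D) = {$, a, b}. Thus FOLLOW(R) = {$, a, b}.
FOLLOW(J): in R->a d J, the suffix after J is empty, so FOLLOW(J) ⊇ FOLLOW(R) = {$, a, b}. Thus FOLLOW(J) = {$, a, b}.

{$, a, b}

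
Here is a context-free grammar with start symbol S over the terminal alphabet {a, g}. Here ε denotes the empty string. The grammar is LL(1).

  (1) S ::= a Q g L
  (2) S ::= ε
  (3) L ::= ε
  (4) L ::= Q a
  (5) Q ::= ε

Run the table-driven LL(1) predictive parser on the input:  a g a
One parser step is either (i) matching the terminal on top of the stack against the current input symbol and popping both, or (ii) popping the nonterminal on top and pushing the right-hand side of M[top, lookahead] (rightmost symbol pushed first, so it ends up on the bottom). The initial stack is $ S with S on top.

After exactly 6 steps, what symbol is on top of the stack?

step 1: stack=$ S  input=a g a $  — expand S ::= a Q g L
step 2: stack=$ L g Q a  input=a g a $  — match a
step 3: stack=$ L g Q  input=g a $  — expand Q ::= ε
step 4: stack=$ L g  input=g a $  — match g
step 5: stack=$ L  input=a $  — expand L ::= Q a
step 6: stack=$ a Q  input=a $  — expand Q ::= ε
Stack after step 6: $ a (top = a).

a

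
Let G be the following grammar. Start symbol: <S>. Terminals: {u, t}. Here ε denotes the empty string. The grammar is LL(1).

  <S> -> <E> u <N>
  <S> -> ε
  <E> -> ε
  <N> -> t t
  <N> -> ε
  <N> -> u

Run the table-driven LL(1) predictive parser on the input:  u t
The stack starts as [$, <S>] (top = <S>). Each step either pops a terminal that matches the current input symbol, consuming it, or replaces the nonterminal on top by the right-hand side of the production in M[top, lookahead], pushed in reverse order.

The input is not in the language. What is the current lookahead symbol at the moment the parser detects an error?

$

step 1: stack=$ <S>  input=u t $  — expand <S> -> <E> u <N>
step 2: stack=$ <N> u <E>  input=u t $  — expand <E> -> ε
step 3: stack=$ <N> u  input=u t $  — match u
step 4: stack=$ <N>  input=t $  — expand <N> -> t t
step 5: stack=$ t t  input=t $  — match t
step 6: stack=$ t  input=$  — error: top is terminal t but lookahead is $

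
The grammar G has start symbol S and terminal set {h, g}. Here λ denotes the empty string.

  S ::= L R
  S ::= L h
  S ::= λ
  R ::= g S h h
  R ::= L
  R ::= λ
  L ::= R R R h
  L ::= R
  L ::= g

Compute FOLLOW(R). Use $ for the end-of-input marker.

FIRST(S) = {λ, g, h}  (via L R, L h)
FIRST(R) = {λ, g, h}  (via L)
FIRST(L) = {λ, g, h}  (via R R R h, R)
FOLLOW(S) includes $ since S is the start symbol.
FOLLOW(S): in R::=g S h h, S is followed by h h with FIRST {h}. Thus FOLLOW(S) = {$, h}.
FOLLOW(R): in S::=L R, the suffix after R is empty, so FOLLOW(R) ⊇ FOLLOW(S) = {$, h}; in L::=R R R h (occurrence 1), R is followed by R R h with FIRST {g, h}; in L::=R R R h (occurrence 2), R is followed by R h with FIRST {g, h}; in L::=R R R h (occurrence 3), R is followed by h with FIRST {h}; in L::=R, the suffix after R is empty, so FOLLOW(R) ⊇ FOLLOW(L) = {$, g, h}. Thus FOLLOW(R) = {$, g, h}.
FOLLOW(L): in S::=L R, L is followed by R with FIRST {λ, g, h}; in S::=L R, the suffix after L is nullable, so FOLLOW(L) ⊇ FOLLOW(S) = {$, h}; in S::=L h, L is followed by h with FIRST {h}; in R::=L, the suffix after L is empty, so FOLLOW(L) ⊇ FOLLOW(R) = {$, g, h}. Thus FOLLOW(L) = {$, g, h}.

{$, g, h}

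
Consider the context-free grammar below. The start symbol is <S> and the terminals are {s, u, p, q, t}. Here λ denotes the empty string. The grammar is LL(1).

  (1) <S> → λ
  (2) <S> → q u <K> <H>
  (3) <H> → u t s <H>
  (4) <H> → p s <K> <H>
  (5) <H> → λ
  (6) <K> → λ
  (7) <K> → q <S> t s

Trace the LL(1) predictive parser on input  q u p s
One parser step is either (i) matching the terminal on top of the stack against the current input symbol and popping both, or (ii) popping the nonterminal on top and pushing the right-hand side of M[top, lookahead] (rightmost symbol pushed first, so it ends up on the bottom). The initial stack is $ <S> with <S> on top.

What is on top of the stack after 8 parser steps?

<H>

step 1: stack=$ <S>  input=q u p s $  — expand <S> → q u <K> <H>
step 2: stack=$ <H> <K> u q  input=q u p s $  — match q
step 3: stack=$ <H> <K> u  input=u p s $  — match u
step 4: stack=$ <H> <K>  input=p s $  — expand <K> → λ
step 5: stack=$ <H>  input=p s $  — expand <H> → p s <K> <H>
step 6: stack=$ <H> <K> s p  input=p s $  — match p
step 7: stack=$ <H> <K> s  input=s $  — match s
step 8: stack=$ <H> <K>  input=$  — expand <K> → λ
Stack after step 8: $ <H> (top = <H>).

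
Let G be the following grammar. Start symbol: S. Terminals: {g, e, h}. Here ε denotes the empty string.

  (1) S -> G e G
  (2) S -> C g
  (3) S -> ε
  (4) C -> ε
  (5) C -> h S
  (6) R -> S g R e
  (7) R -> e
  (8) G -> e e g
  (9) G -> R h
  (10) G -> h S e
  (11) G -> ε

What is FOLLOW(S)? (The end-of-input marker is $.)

{$, e, g}

FIRST(C): from C->ε we get {ε}; from C->h S we get {h}. So FIRST(C) = {ε, h}.
FIRST(S): from S->G e G we get {e, g, h}; from S->C g we get {g, h}; from S->ε we get {ε}. So FIRST(S) = {ε, e, g, h}.
FIRST(R): from R->S g R e we get {e, g, h}; from R->e we get {e}. So FIRST(R) = {e, g, h}.
FIRST(G): from G->e e g we get {e}; from G->R h we get {e, g, h}; from G->h S e we get {h}; from G->ε we get {ε}. So FIRST(G) = {ε, e, g, h}.
FOLLOW(S) includes $ since S is the start symbol.
FOLLOW(C): in S->C g, C is followed by g with FIRST {g}. Thus FOLLOW(C) = {g}.
FOLLOW(S): in C->h S, the suffix after S is empty, so FOLLOW(S) ⊇ FOLLOW(C) = {g}; in R->S g R e, S is followed by g R e with FIRST {g}; in G->h S e, S is followed by e with FIRST {e}. Thus FOLLOW(S) = {$, e, g}.
FOLLOW(R): in R->S g R e, R is followed by e with FIRST {e}; in G->R h, R is followed by h with FIRST {h}. Thus FOLLOW(R) = {e, h}.
FOLLOW(G): in S->G e G (occurrence 1), G is followed by e G with FIRST {e}; in S->G e G (occurrence 2), the suffix after G is empty, so FOLLOW(G) ⊇ FOLLOW(S) = {$, e, g}. Thus FOLLOW(G) = {$, e, g}.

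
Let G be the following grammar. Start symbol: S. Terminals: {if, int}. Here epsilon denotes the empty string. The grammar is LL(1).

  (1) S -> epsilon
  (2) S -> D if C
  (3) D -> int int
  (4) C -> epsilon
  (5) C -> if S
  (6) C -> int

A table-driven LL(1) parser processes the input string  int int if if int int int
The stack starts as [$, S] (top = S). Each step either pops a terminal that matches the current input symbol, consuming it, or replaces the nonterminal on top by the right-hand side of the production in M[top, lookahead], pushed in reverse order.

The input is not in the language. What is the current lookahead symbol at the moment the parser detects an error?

      Stack           Input                        Action
   1  $ S             int int if if int int int $  expand S -> D if C
   2  $ C if D        int int if if int int int $  expand D -> int int
   3  $ C if int int  int int if if int int int $  match int
   4  $ C if int      int if if int int int $      match int
   5  $ C if          if if int int int $          match if
   6  $ C             if int int int $             expand C -> if S
   7  $ S if          if int int int $             match if
   8  $ S             int int int $                expand S -> D if C
   9  $ C if D        int int int $                expand D -> int int
  10  $ C if int int  int int int $                match int
  11  $ C if int      int int $                    match int
  12  $ C if          int $                        error: top is terminal if but lookahead is int

int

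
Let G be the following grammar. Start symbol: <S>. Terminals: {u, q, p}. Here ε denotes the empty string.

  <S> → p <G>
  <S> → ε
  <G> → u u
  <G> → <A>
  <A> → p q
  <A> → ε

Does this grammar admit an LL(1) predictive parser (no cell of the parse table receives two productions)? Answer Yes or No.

FIRST(<S>) = {ε, p}
FIRST(<G>) = {ε, p, u}
FIRST(<A>) = {ε, p}
FOLLOW(<S>) = {$}
FOLLOW(<G>) = {$}
FOLLOW(<A>) = {$}
Each cell of M receives at most one production.

Yes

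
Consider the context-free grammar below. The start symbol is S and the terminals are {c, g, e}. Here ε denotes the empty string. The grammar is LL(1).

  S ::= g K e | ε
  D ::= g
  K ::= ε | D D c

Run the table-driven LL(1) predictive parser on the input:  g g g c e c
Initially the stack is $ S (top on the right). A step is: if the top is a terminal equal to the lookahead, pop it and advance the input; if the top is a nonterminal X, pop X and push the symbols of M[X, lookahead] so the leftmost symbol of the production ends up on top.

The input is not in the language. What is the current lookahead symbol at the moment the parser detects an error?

      Stack      Input          Action
   1  $ S        g g g c e c $  expand S ::= g K e
   2  $ e K g    g g g c e c $  match g
   3  $ e K      g g c e c $    expand K ::= D D c
   4  $ e c D D  g g c e c $    expand D ::= g
   5  $ e c D g  g g c e c $    match g
   6  $ e c D    g c e c $      expand D ::= g
   7  $ e c g    g c e c $      match g
   8  $ e c      c e c $        match c
   9  $ e        e c $          match e
  10  $          c $            error: stack empty but input remains

c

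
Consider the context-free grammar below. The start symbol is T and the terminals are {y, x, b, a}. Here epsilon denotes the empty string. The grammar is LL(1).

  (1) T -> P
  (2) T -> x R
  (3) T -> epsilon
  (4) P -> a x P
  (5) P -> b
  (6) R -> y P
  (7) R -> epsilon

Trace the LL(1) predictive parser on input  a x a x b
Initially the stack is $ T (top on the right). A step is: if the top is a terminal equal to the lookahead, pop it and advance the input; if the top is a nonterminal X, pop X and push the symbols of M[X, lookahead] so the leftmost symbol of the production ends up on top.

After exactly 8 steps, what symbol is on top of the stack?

b

step 1: stack=$ T  input=a x a x b $  — expand T -> P
step 2: stack=$ P  input=a x a x b $  — expand P -> a x P
step 3: stack=$ P x a  input=a x a x b $  — match a
step 4: stack=$ P x  input=x a x b $  — match x
step 5: stack=$ P  input=a x b $  — expand P -> a x P
step 6: stack=$ P x a  input=a x b $  — match a
step 7: stack=$ P x  input=x b $  — match x
step 8: stack=$ P  input=b $  — expand P -> b
Stack after step 8: $ b (top = b).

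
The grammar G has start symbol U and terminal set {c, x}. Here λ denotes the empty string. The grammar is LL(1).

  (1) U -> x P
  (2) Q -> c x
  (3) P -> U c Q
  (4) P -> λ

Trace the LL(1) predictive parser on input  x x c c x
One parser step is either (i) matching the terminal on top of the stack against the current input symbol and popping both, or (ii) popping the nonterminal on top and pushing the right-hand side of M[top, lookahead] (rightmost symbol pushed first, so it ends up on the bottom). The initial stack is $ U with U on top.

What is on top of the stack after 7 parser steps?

     Stack      Input        Action
  1  $ U        x x c c x $  expand U -> x P
  2  $ P x      x x c c x $  match x
  3  $ P        x c c x $    expand P -> U c Q
  4  $ Q c U    x c c x $    expand U -> x P
  5  $ Q c P x  x c c x $    match x
  6  $ Q c P    c c x $      expand P -> λ
  7  $ Q c      c c x $      match c
Stack after step 7: $ Q (top = Q).

Q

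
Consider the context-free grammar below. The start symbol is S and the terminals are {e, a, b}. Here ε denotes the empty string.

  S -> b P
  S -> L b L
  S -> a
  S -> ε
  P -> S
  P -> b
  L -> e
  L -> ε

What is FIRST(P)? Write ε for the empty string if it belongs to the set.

FIRST(L) = {ε, e}
FIRST(S) = {ε, a, b, e}  (via L b L)
FIRST(P) = {ε, a, b, e}  (via S)

{ε, a, b, e}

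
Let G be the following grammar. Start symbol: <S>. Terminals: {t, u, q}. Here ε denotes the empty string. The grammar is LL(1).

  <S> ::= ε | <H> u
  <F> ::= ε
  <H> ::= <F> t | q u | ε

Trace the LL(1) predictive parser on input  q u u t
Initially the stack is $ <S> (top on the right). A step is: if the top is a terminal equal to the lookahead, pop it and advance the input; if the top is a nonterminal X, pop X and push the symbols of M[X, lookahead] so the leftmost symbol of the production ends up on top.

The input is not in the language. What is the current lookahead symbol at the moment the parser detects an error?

step 1: stack=$ <S>  input=q u u t $  — expand <S> ::= <H> u
step 2: stack=$ u <H>  input=q u u t $  — expand <H> ::= q u
step 3: stack=$ u u q  input=q u u t $  — match q
step 4: stack=$ u u  input=u u t $  — match u
step 5: stack=$ u  input=u t $  — match u
step 6: stack=$  input=t $  — error: stack empty but input remains

t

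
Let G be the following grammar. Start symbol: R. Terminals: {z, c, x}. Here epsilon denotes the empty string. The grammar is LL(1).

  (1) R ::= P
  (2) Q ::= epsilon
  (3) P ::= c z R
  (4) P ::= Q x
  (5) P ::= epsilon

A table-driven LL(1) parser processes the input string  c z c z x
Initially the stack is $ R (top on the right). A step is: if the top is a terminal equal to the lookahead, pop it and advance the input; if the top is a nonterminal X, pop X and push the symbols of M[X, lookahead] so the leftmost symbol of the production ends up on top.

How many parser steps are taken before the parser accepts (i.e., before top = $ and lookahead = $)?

12

step 1: stack=$ R  input=c z c z x $  — expand R ::= P
step 2: stack=$ P  input=c z c z x $  — expand P ::= c z R
step 3: stack=$ R z c  input=c z c z x $  — match c
step 4: stack=$ R z  input=z c z x $  — match z
step 5: stack=$ R  input=c z x $  — expand R ::= P
step 6: stack=$ P  input=c z x $  — expand P ::= c z R
step 7: stack=$ R z c  input=c z x $  — match c
step 8: stack=$ R z  input=z x $  — match z
step 9: stack=$ R  input=x $  — expand R ::= P
step 10: stack=$ P  input=x $  — expand P ::= Q x
step 11: stack=$ x Q  input=x $  — expand Q ::= epsilon
step 12: stack=$ x  input=x $  — match x
Accept reached after 12 steps.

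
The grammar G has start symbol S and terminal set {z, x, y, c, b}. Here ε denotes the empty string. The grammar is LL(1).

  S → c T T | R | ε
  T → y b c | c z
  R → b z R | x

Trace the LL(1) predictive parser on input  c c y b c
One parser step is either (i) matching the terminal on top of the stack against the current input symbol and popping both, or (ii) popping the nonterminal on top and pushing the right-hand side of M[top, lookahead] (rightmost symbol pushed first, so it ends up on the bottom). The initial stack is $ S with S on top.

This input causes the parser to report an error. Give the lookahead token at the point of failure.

step 1: stack=$ S  input=c c y b c $  — expand S → c T T
step 2: stack=$ T T c  input=c c y b c $  — match c
step 3: stack=$ T T  input=c y b c $  — expand T → c z
step 4: stack=$ T z c  input=c y b c $  — match c
step 5: stack=$ T z  input=y b c $  — error: top is terminal z but lookahead is y

y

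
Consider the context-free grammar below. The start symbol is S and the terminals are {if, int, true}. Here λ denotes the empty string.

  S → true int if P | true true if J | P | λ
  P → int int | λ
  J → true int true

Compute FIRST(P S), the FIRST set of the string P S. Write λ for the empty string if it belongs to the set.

{λ, int, true}

FIRST(P): from P→int int we get {int}; from P→λ we get {λ}. So FIRST(P) = {λ, int}.
FIRST(J): from J→true int true we get {true}. So FIRST(J) = {true}.
FIRST(S): from S→true int if P we get {true}; from S→true true if J we get {true}; from S→P we get {λ, int}; from S→λ we get {λ}. So FIRST(S) = {λ, int, true}.
FIRST(P S): take FIRST of each symbol in turn, carrying on past any symbol whose FIRST contains λ; result {λ, int, true}.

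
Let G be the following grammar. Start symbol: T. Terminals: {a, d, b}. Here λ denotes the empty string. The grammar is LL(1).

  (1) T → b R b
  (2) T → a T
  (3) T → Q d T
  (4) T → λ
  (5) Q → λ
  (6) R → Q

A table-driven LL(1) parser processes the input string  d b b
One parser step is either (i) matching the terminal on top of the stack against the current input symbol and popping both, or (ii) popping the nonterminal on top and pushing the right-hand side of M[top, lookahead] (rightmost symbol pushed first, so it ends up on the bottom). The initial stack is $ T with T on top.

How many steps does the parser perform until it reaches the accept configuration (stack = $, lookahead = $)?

step 1: stack=$ T  input=d b b $  — expand T → Q d T
step 2: stack=$ T d Q  input=d b b $  — expand Q → λ
step 3: stack=$ T d  input=d b b $  — match d
step 4: stack=$ T  input=b b $  — expand T → b R b
step 5: stack=$ b R b  input=b b $  — match b
step 6: stack=$ b R  input=b $  — expand R → Q
step 7: stack=$ b Q  input=b $  — expand Q → λ
step 8: stack=$ b  input=b $  — match b
Accept reached after 8 steps.

8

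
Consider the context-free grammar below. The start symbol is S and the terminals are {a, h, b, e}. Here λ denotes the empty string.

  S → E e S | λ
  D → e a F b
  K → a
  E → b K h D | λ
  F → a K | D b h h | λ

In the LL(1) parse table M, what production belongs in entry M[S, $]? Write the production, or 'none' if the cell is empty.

FIRST(D) = {e}
FIRST(K) = {a}
FIRST(E) = {λ, b}
FIRST(S) = {λ, b, e}  (via E e S)
FIRST(F) = {λ, a, e}  (via D b h h)
FOLLOW(S) includes $ since S is the start symbol.
FOLLOW(S): in S→E e S, the suffix after S is empty (adds nothing new). Thus FOLLOW(S) = {$}.
For S → E e S: FIRST(E e S) = {b, e}, so it goes in M[S, t] for t ∈ {b, e}.
For S → λ: FIRST(λ) = {λ}, so it goes in M[S, t] for t ∈ {}; since λ ∈ FIRST, also for every t ∈ FOLLOW(S) = {$}.

S → λ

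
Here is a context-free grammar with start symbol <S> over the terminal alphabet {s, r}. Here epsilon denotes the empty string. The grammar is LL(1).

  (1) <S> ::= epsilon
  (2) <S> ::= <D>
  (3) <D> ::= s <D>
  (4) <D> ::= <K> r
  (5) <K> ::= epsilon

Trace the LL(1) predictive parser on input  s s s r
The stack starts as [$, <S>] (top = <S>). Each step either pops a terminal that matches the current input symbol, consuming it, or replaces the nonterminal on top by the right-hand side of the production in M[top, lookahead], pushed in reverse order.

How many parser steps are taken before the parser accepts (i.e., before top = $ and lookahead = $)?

      Stack    Input      Action
   1  $ <S>    s s s r $  expand <S> ::= <D>
   2  $ <D>    s s s r $  expand <D> ::= s <D>
   3  $ <D> s  s s s r $  match s
   4  $ <D>    s s r $    expand <D> ::= s <D>
   5  $ <D> s  s s r $    match s
   6  $ <D>    s r $      expand <D> ::= s <D>
   7  $ <D> s  s r $      match s
   8  $ <D>    r $        expand <D> ::= <K> r
   9  $ r <K>  r $        expand <K> ::= epsilon
  10  $ r      r $        match r
Accept reached after 10 steps.

10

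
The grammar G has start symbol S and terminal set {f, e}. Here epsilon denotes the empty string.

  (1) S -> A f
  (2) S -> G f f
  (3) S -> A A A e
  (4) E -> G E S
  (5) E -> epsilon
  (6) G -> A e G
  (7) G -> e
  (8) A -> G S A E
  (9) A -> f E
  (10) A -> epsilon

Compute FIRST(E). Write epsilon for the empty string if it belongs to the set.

{epsilon, e, f}

FIRST(S): from S->A f we get {e, f}; from S->G f f we get {e, f}; from S->A A A e we get {e, f}. So FIRST(S) = {e, f}.
FIRST(E): from E->G E S we get {e, f}; from E->epsilon we get {epsilon}. So FIRST(E) = {epsilon, e, f}.
FIRST(G): from G->A e G we get {e, f}; from G->e we get {e}. So FIRST(G) = {e, f}.
FIRST(A): from A->G S A E we get {e, f}; from A->f E we get {f}; from A->epsilon we get {epsilon}. So FIRST(A) = {epsilon, e, f}.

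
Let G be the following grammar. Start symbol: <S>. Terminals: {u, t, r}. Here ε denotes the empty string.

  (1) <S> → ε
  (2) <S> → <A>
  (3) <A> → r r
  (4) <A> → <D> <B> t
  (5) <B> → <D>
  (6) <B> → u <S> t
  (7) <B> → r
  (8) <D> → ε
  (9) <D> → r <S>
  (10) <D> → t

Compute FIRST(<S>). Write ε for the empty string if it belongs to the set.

FIRST(<D>): from <D>→ε we get {ε}; from <D>→r <S> we get {r}; from <D>→t we get {t}. So FIRST(<D>) = {ε, r, t}.
FIRST(<B>): from <B>→<D> we get {ε, r, t}; from <B>→u <S> t we get {u}; from <B>→r we get {r}. So FIRST(<B>) = {ε, r, t, u}.
FIRST(<A>): from <A>→r r we get {r}; from <A>→<D> <B> t we get {r, t, u}. So FIRST(<A>) = {r, t, u}.
FIRST(<S>): from <S>→ε we get {ε}; from <S>→<A> we get {r, t, u}. So FIRST(<S>) = {ε, r, t, u}.

{ε, r, t, u}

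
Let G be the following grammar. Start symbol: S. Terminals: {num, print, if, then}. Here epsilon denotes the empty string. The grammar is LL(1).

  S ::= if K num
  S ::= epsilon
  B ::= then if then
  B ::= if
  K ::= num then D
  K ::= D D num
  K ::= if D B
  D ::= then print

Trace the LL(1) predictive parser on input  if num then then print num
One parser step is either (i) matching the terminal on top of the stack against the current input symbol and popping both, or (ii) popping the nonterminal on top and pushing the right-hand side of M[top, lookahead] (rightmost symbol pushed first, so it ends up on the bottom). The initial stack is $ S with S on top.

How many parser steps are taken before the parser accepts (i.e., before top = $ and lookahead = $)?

9

     Stack             Input                         Action
  1  $ S               if num then then print num $  expand S ::= if K num
  2  $ num K if        if num then then print num $  match if
  3  $ num K           num then then print num $     expand K ::= num then D
  4  $ num D then num  num then then print num $     match num
  5  $ num D then      then then print num $         match then
  6  $ num D           then print num $              expand D ::= then print
  7  $ num print then  then print num $              match then
  8  $ num print       print num $                   match print
  9  $ num             num $                         match num
Accept reached after 9 steps.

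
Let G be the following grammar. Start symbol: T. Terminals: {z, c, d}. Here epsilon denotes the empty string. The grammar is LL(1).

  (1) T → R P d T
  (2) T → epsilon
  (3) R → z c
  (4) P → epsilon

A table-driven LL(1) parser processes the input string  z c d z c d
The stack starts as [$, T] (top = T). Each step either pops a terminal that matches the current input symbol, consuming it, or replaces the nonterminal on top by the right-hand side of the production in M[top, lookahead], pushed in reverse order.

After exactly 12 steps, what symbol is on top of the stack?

step 1: stack=$ T  input=z c d z c d $  — expand T → R P d T
step 2: stack=$ T d P R  input=z c d z c d $  — expand R → z c
step 3: stack=$ T d P c z  input=z c d z c d $  — match z
step 4: stack=$ T d P c  input=c d z c d $  — match c
step 5: stack=$ T d P  input=d z c d $  — expand P → epsilon
step 6: stack=$ T d  input=d z c d $  — match d
step 7: stack=$ T  input=z c d $  — expand T → R P d T
step 8: stack=$ T d P R  input=z c d $  — expand R → z c
step 9: stack=$ T d P c z  input=z c d $  — match z
step 10: stack=$ T d P c  input=c d $  — match c
step 11: stack=$ T d P  input=d $  — expand P → epsilon
step 12: stack=$ T d  input=d $  — match d
Stack after step 12: $ T (top = T).

T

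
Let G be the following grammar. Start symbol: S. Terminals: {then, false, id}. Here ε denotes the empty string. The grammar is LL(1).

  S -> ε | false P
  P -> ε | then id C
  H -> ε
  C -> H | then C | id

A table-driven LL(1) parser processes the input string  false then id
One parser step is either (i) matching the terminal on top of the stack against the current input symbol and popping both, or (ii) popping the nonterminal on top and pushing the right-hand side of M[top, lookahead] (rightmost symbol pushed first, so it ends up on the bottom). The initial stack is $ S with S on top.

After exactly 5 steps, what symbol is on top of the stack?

C

step 1: stack=$ S  input=false then id $  — expand S -> false P
step 2: stack=$ P false  input=false then id $  — match false
step 3: stack=$ P  input=then id $  — expand P -> then id C
step 4: stack=$ C id then  input=then id $  — match then
step 5: stack=$ C id  input=id $  — match id
Stack after step 5: $ C (top = C).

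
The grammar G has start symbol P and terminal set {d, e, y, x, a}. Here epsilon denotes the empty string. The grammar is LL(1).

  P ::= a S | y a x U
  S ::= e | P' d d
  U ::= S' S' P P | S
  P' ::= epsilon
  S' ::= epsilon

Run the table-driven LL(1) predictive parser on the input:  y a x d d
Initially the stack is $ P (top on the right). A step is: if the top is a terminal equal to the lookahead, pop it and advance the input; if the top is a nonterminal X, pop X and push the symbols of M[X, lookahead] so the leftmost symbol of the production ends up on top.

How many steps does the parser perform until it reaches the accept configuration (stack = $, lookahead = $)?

9

     Stack      Input        Action
  1  $ P        y a x d d $  expand P ::= y a x U
  2  $ U x a y  y a x d d $  match y
  3  $ U x a    a x d d $    match a
  4  $ U x      x d d $      match x
  5  $ U        d d $        expand U ::= S
  6  $ S        d d $        expand S ::= P' d d
  7  $ d d P'   d d $        expand P' ::= epsilon
  8  $ d d      d d $        match d
  9  $ d        d $          match d
Accept reached after 9 steps.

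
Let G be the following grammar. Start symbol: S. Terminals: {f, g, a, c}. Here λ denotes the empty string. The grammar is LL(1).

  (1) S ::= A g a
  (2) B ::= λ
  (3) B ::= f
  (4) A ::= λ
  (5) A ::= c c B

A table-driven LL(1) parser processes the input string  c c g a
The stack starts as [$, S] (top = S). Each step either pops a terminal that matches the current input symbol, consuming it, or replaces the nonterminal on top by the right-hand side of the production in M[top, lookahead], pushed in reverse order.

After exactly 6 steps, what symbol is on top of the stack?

a

step 1: stack=$ S  input=c c g a $  — expand S ::= A g a
step 2: stack=$ a g A  input=c c g a $  — expand A ::= c c B
step 3: stack=$ a g B c c  input=c c g a $  — match c
step 4: stack=$ a g B c  input=c g a $  — match c
step 5: stack=$ a g B  input=g a $  — expand B ::= λ
step 6: stack=$ a g  input=g a $  — match g
Stack after step 6: $ a (top = a).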